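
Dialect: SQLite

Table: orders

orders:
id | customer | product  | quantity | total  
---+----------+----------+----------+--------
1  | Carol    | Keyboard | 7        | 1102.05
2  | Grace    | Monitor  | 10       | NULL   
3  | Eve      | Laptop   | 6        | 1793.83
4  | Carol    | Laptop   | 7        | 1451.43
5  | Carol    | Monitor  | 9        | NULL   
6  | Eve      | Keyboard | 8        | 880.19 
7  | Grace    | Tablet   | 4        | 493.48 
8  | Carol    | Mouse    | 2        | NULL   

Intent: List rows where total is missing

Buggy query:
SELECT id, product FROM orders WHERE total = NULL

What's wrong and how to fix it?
Bug: Comparing to NULL with '=' never matches; NULL = NULL is unknown, not true

Fix: Replace '= NULL' with 'IS NULL'

Corrected query:
SELECT id, product FROM orders WHERE total IS NULL

Result:
id | product
---+--------
2  | Monitor
5  | Monitor
8  | Mouse  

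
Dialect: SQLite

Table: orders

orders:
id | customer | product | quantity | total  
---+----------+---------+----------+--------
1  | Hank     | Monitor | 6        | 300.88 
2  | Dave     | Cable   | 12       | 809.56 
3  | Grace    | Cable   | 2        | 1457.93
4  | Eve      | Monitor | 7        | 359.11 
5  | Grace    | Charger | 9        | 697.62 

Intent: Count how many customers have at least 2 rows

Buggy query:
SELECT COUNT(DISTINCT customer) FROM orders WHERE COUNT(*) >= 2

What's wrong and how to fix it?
Bug: WHERE filters individual rows, not groups, so a group-level COUNT is invalid there

Fix: Group first with HAVING COUNT(*) >= 2, then COUNT the resulting groups

Corrected query:
SELECT COUNT(*) FROM (SELECT customer FROM orders GROUP BY customer HAVING COUNT(*) >= 2)

Result:
COUNT(*)
--------
1       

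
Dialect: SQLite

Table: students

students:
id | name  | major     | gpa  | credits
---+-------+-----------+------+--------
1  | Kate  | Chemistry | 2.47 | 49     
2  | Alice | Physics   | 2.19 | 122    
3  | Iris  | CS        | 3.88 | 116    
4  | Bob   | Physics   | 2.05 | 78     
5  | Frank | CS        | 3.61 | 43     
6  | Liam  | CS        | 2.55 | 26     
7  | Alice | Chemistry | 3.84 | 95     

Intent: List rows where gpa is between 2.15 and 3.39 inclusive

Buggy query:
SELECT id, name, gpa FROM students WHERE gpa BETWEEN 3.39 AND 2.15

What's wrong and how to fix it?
Bug: BETWEEN expects the lower bound first; with 3.39 AND 2.15 the range is empty

Fix: Write BETWEEN 2.15 AND 3.39

Corrected query:
SELECT id, name, gpa FROM students WHERE gpa BETWEEN 2.15 AND 3.39

Result:
id | name  | gpa 
---+-------+-----
1  | Kate  | 2.47
2  | Alice | 2.19
6  | Liam  | 2.55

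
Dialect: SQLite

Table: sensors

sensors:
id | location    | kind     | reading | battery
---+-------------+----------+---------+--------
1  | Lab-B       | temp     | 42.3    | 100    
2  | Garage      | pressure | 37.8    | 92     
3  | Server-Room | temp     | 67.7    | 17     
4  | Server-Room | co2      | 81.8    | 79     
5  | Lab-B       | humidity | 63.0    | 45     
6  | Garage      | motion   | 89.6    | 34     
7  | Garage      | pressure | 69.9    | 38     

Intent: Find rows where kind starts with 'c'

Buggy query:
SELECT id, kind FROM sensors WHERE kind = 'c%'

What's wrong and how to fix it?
Bug: '=' compares the literal string including the % character; pattern matching needs LIKE

Fix: Use LIKE for wildcard pattern matching

Corrected query:
SELECT id, kind FROM sensors WHERE kind LIKE 'c%'

Result:
id | kind
---+-----
4  | co2 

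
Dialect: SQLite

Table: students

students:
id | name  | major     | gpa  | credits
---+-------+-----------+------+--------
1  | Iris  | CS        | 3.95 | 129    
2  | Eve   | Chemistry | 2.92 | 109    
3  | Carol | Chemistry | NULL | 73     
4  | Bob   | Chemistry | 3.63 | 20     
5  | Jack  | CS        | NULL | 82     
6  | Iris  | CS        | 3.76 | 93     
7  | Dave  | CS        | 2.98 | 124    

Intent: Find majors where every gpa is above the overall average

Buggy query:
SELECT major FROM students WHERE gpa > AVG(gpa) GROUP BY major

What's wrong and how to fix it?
Bug: AVG() is an aggregate; it can't sit directly in WHERE

Fix: Compute the overall average in a scalar subquery and compare each group's MIN against it in HAVING

Corrected query:
SELECT major FROM students GROUP BY major HAVING MIN(gpa) > (SELECT AVG(gpa) FROM students)

Result:
(no rows)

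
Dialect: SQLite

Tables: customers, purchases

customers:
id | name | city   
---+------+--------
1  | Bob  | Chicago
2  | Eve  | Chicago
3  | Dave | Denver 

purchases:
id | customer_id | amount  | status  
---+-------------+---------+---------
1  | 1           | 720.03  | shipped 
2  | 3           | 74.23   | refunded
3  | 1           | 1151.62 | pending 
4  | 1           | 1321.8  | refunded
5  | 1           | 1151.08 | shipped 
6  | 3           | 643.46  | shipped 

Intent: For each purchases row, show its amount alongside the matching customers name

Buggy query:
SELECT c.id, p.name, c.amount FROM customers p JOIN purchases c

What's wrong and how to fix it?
Bug: JOIN with no ON clause produces a cartesian product; every purchases row pairs with every customers row

Fix: Add ON c.customer_id = p.id to the JOIN

Corrected query:
SELECT c.id, p.name, c.amount FROM customers p JOIN purchases c ON c.customer_id = p.id

Result:
id | name | amount 
---+------+--------
1  | Bob  | 720.03 
2  | Dave | 74.23  
3  | Bob  | 1151.62
4  | Bob  | 1321.8 
5  | Bob  | 1151.08
6  | Dave | 643.46 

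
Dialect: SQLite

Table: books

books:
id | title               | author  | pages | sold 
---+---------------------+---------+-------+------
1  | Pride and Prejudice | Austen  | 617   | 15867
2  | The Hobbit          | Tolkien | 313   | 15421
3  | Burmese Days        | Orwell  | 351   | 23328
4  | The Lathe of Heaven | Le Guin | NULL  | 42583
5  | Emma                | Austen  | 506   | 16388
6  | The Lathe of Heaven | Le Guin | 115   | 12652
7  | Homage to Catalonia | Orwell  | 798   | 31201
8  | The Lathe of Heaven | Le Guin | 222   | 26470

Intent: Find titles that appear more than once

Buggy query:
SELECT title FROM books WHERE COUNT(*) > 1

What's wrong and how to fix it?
Bug: WHERE can't reference COUNT(*); aggregates are computed after WHERE

Fix: Group first, then use HAVING for the count condition

Corrected query:
SELECT title FROM books GROUP BY title HAVING COUNT(*) > 1

Result:
title              
-------------------
The Lathe of Heaven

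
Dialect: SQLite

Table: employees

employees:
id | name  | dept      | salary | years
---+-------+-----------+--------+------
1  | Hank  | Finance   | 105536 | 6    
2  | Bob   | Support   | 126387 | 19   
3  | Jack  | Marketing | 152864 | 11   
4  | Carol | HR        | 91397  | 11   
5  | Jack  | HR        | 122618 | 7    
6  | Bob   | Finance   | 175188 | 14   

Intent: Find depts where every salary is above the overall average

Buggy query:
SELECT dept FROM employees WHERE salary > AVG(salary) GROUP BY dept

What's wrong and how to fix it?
Bug: WHERE evaluates per row before aggregation, so AVG() is unavailable

Fix: Use a subquery for AVG and a HAVING MIN(...) filter so the condition holds for every row in the group

Corrected query:
SELECT dept FROM employees GROUP BY dept HAVING MIN(salary) > (SELECT AVG(salary) FROM employees)

Result:
dept     
---------
Marketing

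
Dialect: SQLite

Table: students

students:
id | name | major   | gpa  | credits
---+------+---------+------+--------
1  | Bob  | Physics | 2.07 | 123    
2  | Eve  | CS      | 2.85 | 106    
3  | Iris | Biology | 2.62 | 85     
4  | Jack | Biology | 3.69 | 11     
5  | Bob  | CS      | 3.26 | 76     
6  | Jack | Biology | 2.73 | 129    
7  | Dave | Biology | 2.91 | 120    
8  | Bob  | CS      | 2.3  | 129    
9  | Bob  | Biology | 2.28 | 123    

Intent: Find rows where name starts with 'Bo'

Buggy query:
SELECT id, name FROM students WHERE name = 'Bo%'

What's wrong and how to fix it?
Bug: '=' compares the literal string including the % character; pattern matching needs LIKE

Fix: Use LIKE for wildcard pattern matching

Corrected query:
SELECT id, name FROM students WHERE name LIKE 'Bo%'

Result:
id | name
---+-----
1  | Bob 
5  | Bob 
8  | Bob 
9  | Bob 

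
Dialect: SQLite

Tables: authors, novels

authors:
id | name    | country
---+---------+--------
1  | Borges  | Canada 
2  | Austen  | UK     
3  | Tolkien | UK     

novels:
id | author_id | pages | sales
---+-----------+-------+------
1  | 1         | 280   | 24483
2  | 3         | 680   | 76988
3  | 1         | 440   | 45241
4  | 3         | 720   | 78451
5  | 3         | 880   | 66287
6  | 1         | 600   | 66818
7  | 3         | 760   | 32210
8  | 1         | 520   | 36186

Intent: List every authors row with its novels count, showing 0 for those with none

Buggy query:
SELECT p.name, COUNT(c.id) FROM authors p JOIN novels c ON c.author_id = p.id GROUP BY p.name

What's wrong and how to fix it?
Bug: INNER JOIN drops authors rows that have no matching novels rows

Fix: Use LEFT JOIN so parents without children still appear (COUNT(c.id) gives 0)

Corrected query:
SELECT p.name, COUNT(c.id) FROM authors p LEFT JOIN novels c ON c.author_id = p.id GROUP BY p.name

Result:
name    | COUNT(c.id)
--------+------------
Austen  | 0          
Borges  | 4          
Tolkien | 4          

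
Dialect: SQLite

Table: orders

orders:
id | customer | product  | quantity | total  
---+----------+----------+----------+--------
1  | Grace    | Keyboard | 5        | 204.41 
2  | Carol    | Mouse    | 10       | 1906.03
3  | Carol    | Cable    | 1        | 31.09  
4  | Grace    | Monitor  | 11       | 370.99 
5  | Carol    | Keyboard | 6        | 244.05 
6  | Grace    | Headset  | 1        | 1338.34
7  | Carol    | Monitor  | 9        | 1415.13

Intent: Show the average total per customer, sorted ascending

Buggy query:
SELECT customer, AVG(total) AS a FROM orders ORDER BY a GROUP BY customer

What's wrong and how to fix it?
Bug: ORDER BY appears before GROUP BY; SQL clause order requires GROUP BY first

Fix: Reorder: SELECT … FROM … GROUP BY … ORDER BY …

Corrected query:
SELECT customer, AVG(total) AS a FROM orders GROUP BY customer ORDER BY a

Result:
customer | a         
---------+-----------
Grace    | 637.913333
Carol    | 899.075   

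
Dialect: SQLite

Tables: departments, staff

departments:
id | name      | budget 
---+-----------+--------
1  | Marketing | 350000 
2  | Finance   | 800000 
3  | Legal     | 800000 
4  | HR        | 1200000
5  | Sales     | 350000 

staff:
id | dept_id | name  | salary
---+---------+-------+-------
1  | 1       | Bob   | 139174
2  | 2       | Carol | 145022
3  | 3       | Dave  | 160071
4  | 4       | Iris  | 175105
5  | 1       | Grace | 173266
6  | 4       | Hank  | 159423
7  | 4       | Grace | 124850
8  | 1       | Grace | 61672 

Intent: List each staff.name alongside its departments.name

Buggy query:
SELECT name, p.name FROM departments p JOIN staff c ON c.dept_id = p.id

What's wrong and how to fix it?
Bug: Both tables have a 'name' column; the unqualified reference is ambiguous

Fix: Prefix ambiguous columns with the table alias

Corrected query:
SELECT c.name, p.name FROM departments p JOIN staff c ON c.dept_id = p.id

Result:
name  | name     
------+----------
Bob   | Marketing
Carol | Finance  
Dave  | Legal    
Iris  | HR       
Grace | Marketing
Hank  | HR       
Grace | HR       
Grace | Marketing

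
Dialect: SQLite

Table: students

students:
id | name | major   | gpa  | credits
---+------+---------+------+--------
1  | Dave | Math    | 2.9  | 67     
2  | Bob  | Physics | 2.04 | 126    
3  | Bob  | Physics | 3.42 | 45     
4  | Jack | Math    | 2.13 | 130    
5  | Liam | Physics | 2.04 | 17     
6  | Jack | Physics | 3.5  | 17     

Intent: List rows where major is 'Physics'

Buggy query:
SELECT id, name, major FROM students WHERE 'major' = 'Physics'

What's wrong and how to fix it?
Bug: 'major' in single quotes is a string literal, not the column; the comparison is literal-vs-literal and never true

Fix: Reference the column as major without single quotes

Corrected query:
SELECT id, name, major FROM students WHERE major = 'Physics'

Result:
id | name | major  
---+------+--------
2  | Bob  | Physics
3  | Bob  | Physics
5  | Liam | Physics
6  | Jack | Physics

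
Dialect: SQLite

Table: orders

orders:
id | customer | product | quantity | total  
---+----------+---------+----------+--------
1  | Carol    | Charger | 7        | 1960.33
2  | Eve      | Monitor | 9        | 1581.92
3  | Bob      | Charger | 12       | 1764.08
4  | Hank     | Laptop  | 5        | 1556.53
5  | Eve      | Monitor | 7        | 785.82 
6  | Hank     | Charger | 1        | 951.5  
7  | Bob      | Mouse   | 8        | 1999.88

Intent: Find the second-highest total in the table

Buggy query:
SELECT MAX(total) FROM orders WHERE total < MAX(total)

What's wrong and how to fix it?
Bug: MAX(total) on the right of the comparison is an aggregate-in-WHERE error

Fix: Compute the overall MAX in a subquery, then take MAX of rows below it

Corrected query:
SELECT MAX(total) FROM orders WHERE total < (SELECT MAX(total) FROM orders)

Result:
MAX(total)
----------
1960.33   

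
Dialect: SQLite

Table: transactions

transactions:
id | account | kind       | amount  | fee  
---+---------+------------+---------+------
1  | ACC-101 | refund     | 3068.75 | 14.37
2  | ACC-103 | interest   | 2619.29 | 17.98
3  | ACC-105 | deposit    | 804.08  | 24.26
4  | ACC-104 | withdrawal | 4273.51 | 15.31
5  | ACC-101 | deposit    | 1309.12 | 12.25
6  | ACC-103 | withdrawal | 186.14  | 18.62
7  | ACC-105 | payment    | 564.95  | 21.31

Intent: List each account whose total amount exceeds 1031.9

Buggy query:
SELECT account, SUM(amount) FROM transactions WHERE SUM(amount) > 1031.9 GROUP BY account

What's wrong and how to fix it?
Bug: Aggregate functions cannot appear in a WHERE clause

Fix: Move the aggregate condition to a HAVING clause

Corrected query:
SELECT account, SUM(amount) FROM transactions GROUP BY account HAVING SUM(amount) > 1031.9

Result:
account | SUM(amount)
--------+------------
ACC-101 | 4377.87    
ACC-103 | 2805.43    
ACC-104 | 4273.51    
ACC-105 | 1369.03    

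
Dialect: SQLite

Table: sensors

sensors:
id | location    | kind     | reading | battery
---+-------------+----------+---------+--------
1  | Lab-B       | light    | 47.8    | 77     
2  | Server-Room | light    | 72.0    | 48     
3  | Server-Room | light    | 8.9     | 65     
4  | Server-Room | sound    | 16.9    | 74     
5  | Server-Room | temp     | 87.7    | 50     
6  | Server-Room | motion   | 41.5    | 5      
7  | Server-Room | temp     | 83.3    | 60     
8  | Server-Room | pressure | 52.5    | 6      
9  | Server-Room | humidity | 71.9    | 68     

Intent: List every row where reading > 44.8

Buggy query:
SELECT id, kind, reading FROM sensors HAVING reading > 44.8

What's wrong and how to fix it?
Bug: HAVING filters the output of aggregation, but this query has no GROUP BY and no aggregate functions, so SQLite rejects it (HAVING clause on a non-aggregate query); the condition here is per row

Fix: Use WHERE for row-level filtering

Corrected query:
SELECT id, kind, reading FROM sensors WHERE reading > 44.8

Result:
id | kind     | reading
---+----------+--------
1  | light    | 47.8   
2  | light    | 72     
5  | temp     | 87.7   
7  | temp     | 83.3   
8  | pressure | 52.5   
9  | humidity | 71.9   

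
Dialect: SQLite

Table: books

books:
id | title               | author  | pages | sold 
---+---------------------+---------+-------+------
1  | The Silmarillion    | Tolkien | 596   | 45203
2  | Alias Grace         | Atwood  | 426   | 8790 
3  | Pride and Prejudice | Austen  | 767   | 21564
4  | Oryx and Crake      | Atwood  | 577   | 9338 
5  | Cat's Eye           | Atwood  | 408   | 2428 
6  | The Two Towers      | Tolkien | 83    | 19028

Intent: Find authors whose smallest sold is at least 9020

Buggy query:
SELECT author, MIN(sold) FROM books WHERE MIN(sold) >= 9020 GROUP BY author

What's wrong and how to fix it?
Bug: MIN() in WHERE is a misuse of aggregate

Fix: Use HAVING for the per-group MIN condition

Corrected query:
SELECT author, MIN(sold) FROM books GROUP BY author HAVING MIN(sold) >= 9020

Result:
author  | MIN(sold)
--------+----------
Austen  | 21564    
Tolkien | 19028    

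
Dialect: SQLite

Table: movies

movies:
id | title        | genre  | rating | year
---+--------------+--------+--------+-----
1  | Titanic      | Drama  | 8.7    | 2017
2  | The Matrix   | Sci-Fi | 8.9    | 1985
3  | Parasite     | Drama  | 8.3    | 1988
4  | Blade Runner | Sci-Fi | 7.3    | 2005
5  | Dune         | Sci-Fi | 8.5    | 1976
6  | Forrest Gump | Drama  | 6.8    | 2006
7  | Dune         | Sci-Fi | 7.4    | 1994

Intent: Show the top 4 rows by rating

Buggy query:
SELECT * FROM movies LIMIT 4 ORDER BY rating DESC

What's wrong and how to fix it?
Bug: LIMIT must come after ORDER BY

Fix: Sort with ORDER BY, then apply LIMIT

Corrected query:
SELECT * FROM movies ORDER BY rating DESC LIMIT 4

Result:
id | title      | genre  | rating | year
---+------------+--------+--------+-----
2  | The Matrix | Sci-Fi | 8.9    | 1985
1  | Titanic    | Drama  | 8.7    | 2017
5  | Dune       | Sci-Fi | 8.5    | 1976
3  | Parasite   | Drama  | 8.3    | 1988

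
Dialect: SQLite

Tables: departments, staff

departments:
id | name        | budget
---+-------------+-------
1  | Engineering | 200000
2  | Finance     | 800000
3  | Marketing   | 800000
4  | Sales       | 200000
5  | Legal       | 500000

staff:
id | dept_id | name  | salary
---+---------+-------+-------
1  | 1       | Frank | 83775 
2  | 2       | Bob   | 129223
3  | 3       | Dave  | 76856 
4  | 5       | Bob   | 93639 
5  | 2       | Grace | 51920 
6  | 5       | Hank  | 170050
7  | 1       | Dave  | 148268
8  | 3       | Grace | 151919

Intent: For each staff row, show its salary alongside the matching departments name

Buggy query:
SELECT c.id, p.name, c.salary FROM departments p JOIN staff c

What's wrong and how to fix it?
Bug: Missing join condition: each staff row is matched to all departments rows instead of just its own

Fix: Specify the join condition linking the foreign key to the parent id

Corrected query:
SELECT c.id, p.name, c.salary FROM departments p JOIN staff c ON c.dept_id = p.id

Result:
id | name        | salary
---+-------------+-------
1  | Engineering | 83775 
2  | Finance     | 129223
3  | Marketing   | 76856 
4  | Legal       | 93639 
5  | Finance     | 51920 
6  | Legal       | 170050
7  | Engineering | 148268
8  | Marketing   | 151919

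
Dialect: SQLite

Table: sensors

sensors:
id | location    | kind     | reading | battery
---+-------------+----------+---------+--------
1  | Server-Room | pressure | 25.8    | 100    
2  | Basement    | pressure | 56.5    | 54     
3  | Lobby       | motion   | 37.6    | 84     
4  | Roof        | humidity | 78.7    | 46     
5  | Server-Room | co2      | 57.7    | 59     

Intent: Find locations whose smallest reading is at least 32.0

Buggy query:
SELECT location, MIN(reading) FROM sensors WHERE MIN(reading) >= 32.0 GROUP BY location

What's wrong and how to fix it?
Bug: MIN() in WHERE is a misuse of aggregate

Fix: Use HAVING for the per-group MIN condition

Corrected query:
SELECT location, MIN(reading) FROM sensors GROUP BY location HAVING MIN(reading) >= 32.0

Result:
location | MIN(reading)
---------+-------------
Basement | 56.5        
Lobby    | 37.6        
Roof     | 78.7        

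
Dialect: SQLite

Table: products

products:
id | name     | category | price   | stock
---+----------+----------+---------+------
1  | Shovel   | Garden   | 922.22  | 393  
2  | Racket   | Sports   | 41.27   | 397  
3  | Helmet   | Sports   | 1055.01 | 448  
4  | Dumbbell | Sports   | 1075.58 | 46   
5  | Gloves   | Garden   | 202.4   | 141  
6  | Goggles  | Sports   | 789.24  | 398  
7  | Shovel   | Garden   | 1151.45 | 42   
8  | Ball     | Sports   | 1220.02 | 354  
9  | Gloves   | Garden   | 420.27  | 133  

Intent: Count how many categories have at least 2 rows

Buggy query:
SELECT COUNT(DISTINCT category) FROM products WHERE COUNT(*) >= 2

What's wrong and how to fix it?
Bug: WHERE filters individual rows, not groups, so a group-level COUNT is invalid there

Fix: Group first with HAVING COUNT(*) >= 2, then COUNT the resulting groups

Corrected query:
SELECT COUNT(*) FROM (SELECT category FROM products GROUP BY category HAVING COUNT(*) >= 2)

Result:
COUNT(*)
--------
2       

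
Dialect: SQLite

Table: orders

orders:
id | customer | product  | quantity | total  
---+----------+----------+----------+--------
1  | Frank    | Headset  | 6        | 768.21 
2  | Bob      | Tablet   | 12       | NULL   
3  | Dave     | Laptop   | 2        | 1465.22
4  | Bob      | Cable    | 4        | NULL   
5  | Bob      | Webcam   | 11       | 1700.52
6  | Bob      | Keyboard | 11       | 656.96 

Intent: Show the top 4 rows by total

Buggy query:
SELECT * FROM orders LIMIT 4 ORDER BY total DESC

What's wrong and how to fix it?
Bug: LIMIT must come after ORDER BY

Fix: Sort with ORDER BY, then apply LIMIT

Corrected query:
SELECT * FROM orders ORDER BY total DESC LIMIT 4

Result:
id | customer | product  | quantity | total  
---+----------+----------+----------+--------
5  | Bob      | Webcam   | 11       | 1700.52
3  | Dave     | Laptop   | 2        | 1465.22
1  | Frank    | Headset  | 6        | 768.21 
6  | Bob      | Keyboard | 11       | 656.96 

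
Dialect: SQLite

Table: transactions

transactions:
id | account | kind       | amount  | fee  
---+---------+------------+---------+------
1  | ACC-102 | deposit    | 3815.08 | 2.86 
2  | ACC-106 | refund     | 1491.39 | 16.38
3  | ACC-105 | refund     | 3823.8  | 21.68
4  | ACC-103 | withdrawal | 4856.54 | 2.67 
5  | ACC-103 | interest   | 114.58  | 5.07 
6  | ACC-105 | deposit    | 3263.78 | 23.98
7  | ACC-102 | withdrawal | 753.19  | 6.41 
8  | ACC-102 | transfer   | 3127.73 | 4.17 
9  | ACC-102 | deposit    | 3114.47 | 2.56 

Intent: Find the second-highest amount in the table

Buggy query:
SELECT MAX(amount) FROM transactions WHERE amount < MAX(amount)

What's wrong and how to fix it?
Bug: The inner MAX is an aggregate inside WHERE, which is not allowed

Fix: Compute the overall MAX in a subquery, then take MAX of rows below it

Corrected query:
SELECT MAX(amount) FROM transactions WHERE amount < (SELECT MAX(amount) FROM transactions)

Result:
MAX(amount)
-----------
3823.8     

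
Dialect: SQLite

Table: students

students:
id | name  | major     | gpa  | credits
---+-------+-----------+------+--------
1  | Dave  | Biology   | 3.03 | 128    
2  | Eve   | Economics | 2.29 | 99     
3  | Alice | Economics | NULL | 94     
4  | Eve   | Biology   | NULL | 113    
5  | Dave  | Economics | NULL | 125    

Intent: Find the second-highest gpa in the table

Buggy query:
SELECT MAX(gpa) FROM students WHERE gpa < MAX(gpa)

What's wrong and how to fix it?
Bug: The inner MAX is an aggregate inside WHERE, which is not allowed

Fix: Compute the overall MAX in a subquery, then take MAX of rows below it

Corrected query:
SELECT MAX(gpa) FROM students WHERE gpa < (SELECT MAX(gpa) FROM students)

Result:
MAX(gpa)
--------
2.29    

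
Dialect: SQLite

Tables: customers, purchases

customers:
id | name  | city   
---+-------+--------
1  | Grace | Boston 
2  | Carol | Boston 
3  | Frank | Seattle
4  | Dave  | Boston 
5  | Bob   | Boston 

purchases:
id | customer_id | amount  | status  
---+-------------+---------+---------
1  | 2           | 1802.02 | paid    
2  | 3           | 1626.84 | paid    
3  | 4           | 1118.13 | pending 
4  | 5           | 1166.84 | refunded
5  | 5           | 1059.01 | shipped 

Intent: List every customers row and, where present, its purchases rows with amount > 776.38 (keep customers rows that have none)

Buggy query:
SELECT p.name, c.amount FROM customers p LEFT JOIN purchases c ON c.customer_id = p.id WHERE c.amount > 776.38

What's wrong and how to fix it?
Bug: Filtering c.amount in WHERE discards the NULL rows produced by LEFT JOIN, turning it into an inner join

Fix: Put 'c.amount > 776.38' in the JOIN's ON clause instead of WHERE

Corrected query:
SELECT p.name, c.amount FROM customers p LEFT JOIN purchases c ON c.customer_id = p.id AND c.amount > 776.38

Result:
name  | amount 
------+--------
Grace | NULL   
Carol | 1802.02
Frank | 1626.84
Dave  | 1118.13
Bob   | 1059.01
Bob   | 1166.84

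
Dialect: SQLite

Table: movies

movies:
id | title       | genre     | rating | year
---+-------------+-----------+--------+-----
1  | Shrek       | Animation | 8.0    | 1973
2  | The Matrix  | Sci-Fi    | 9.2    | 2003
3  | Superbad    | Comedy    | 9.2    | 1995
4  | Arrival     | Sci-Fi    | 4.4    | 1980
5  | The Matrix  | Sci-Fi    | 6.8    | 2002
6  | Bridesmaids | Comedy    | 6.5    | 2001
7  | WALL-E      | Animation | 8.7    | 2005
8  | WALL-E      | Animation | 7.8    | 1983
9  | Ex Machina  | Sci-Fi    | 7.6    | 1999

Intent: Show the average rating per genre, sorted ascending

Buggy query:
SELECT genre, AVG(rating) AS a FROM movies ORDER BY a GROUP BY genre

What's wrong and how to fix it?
Bug: GROUP BY must precede ORDER BY

Fix: Move ORDER BY to the end, after GROUP BY

Corrected query:
SELECT genre, AVG(rating) AS a FROM movies GROUP BY genre ORDER BY a

Result:
genre     | a       
----------+---------
Sci-Fi    | 7       
Comedy    | 7.85    
Animation | 8.166667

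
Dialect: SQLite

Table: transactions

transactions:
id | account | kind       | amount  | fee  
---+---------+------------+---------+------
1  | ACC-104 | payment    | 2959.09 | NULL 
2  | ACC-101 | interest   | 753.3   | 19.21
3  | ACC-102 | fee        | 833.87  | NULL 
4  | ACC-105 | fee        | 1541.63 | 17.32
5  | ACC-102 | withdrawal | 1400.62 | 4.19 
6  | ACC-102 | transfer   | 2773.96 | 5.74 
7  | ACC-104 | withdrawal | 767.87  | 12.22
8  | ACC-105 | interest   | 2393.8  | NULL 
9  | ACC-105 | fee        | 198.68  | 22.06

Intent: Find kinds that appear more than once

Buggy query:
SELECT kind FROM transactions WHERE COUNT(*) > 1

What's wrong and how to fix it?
Bug: WHERE can't reference COUNT(*); aggregates are computed after WHERE

Fix: Group first, then use HAVING for the count condition

Corrected query:
SELECT kind FROM transactions GROUP BY kind HAVING COUNT(*) > 1

Result:
kind      
----------
fee       
interest  
withdrawal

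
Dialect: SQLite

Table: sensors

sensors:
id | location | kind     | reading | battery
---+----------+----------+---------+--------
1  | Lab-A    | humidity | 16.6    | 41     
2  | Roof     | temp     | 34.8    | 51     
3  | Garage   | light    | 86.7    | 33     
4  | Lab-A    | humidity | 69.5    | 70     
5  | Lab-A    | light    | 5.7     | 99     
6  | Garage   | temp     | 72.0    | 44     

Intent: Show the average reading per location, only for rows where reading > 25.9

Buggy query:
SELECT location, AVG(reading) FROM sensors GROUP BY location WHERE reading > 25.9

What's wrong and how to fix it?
Bug: Row-level WHERE must come before GROUP BY in the clause order

Fix: Move the WHERE clause before GROUP BY

Corrected query:
SELECT location, AVG(reading) FROM sensors WHERE reading > 25.9 GROUP BY location

Result:
location | AVG(reading)
---------+-------------
Garage   | 79.35       
Lab-A    | 69.5        
Roof     | 34.8        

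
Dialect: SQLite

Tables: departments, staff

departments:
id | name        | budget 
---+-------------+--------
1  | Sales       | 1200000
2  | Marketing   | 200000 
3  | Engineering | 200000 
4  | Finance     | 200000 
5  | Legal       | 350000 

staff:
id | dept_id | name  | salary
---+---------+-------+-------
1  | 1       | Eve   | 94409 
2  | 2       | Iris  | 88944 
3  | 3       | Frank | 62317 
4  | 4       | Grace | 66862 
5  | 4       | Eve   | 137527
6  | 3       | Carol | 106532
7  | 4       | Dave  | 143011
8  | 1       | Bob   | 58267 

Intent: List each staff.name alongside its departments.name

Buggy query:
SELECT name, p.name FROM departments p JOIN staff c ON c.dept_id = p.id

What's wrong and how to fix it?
Bug: Both tables have a 'name' column; the unqualified reference is ambiguous

Fix: Qualify the column with its table alias (c.name)

Corrected query:
SELECT c.name, p.name FROM departments p JOIN staff c ON c.dept_id = p.id

Result:
name  | name       
------+------------
Eve   | Sales      
Iris  | Marketing  
Frank | Engineering
Grace | Finance    
Eve   | Finance    
Carol | Engineering
Dave  | Finance    
Bob   | Sales      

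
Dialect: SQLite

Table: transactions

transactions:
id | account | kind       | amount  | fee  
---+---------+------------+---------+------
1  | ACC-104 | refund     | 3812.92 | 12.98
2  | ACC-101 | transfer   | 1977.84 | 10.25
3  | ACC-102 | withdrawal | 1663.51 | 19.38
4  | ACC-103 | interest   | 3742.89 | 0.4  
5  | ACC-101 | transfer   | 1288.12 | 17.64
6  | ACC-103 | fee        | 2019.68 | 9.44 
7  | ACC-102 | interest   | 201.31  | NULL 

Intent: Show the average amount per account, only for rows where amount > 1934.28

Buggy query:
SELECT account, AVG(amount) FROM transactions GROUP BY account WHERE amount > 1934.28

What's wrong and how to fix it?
Bug: WHERE cannot follow GROUP BY

Fix: Place WHERE between FROM and GROUP BY

Corrected query:
SELECT account, AVG(amount) FROM transactions WHERE amount > 1934.28 GROUP BY account

Result:
account | AVG(amount)
--------+------------
ACC-101 | 1977.84    
ACC-103 | 2881.285   
ACC-104 | 3812.92    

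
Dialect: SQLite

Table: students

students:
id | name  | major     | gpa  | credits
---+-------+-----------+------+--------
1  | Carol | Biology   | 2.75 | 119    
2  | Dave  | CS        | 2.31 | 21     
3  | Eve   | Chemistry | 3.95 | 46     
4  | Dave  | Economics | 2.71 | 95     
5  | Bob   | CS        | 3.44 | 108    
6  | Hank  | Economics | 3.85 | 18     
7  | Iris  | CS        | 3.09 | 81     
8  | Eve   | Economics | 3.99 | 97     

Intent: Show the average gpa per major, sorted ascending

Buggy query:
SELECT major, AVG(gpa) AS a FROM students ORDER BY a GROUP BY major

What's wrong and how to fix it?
Bug: ORDER BY appears before GROUP BY; SQL clause order requires GROUP BY first

Fix: Reorder: SELECT … FROM … GROUP BY … ORDER BY …

Corrected query:
SELECT major, AVG(gpa) AS a FROM students GROUP BY major ORDER BY a

Result:
major     | a       
----------+---------
Biology   | 2.75    
CS        | 2.946667
Economics | 3.516667
Chemistry | 3.95    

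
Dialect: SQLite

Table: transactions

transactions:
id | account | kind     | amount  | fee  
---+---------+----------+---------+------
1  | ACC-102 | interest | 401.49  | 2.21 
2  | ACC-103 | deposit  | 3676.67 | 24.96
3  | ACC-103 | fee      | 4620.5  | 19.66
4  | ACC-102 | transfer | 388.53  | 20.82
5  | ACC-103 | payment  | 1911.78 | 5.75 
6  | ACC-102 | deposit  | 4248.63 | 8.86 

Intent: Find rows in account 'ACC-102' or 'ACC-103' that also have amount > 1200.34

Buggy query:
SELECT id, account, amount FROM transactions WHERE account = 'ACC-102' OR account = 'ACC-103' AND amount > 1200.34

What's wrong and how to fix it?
Bug: Without parentheses, AND is evaluated before OR, so the amount filter only applies to the 'ACC-103' branch

Fix: Add parentheses around the OR so the AND applies to both alternatives

Corrected query:
SELECT id, account, amount FROM transactions WHERE (account = 'ACC-102' OR account = 'ACC-103') AND amount > 1200.34

Result:
id | account | amount 
---+---------+--------
2  | ACC-103 | 3676.67
3  | ACC-103 | 4620.5 
5  | ACC-103 | 1911.78
6  | ACC-102 | 4248.63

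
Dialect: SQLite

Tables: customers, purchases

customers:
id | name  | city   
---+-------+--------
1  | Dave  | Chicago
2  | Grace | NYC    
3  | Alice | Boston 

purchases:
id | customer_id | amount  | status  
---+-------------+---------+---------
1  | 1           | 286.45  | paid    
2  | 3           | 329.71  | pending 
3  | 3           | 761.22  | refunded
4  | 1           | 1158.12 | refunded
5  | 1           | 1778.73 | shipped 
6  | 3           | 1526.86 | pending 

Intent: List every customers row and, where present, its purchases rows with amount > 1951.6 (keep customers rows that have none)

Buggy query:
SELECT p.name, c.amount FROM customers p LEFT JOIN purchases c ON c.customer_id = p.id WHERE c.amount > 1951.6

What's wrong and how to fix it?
Bug: A WHERE condition on the right-hand table after LEFT JOIN drops unmatched parents

Fix: Move the right-table condition into the ON clause so unmatched parents are kept

Corrected query:
SELECT p.name, c.amount FROM customers p LEFT JOIN purchases c ON c.customer_id = p.id AND c.amount > 1951.6

Result:
name  | amount
------+-------
Dave  | NULL  
Grace | NULL  
Alice | NULL  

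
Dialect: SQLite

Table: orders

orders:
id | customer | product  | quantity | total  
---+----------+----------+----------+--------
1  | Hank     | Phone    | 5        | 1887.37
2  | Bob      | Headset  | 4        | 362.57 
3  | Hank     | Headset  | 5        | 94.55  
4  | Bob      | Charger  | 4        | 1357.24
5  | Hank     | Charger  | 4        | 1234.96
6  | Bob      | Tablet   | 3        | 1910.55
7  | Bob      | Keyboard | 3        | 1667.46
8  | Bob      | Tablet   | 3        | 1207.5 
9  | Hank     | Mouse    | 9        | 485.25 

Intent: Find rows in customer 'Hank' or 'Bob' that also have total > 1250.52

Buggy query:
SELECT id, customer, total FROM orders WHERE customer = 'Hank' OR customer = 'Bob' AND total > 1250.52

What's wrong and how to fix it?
Bug: Without parentheses, AND is evaluated before OR, so the total filter only applies to the 'Bob' branch

Fix: Group the OR with parentheses (or use IN), then AND the threshold

Corrected query:
SELECT id, customer, total FROM orders WHERE (customer = 'Hank' OR customer = 'Bob') AND total > 1250.52

Result:
id | customer | total  
---+----------+--------
1  | Hank     | 1887.37
4  | Bob      | 1357.24
6  | Bob      | 1910.55
7  | Bob      | 1667.46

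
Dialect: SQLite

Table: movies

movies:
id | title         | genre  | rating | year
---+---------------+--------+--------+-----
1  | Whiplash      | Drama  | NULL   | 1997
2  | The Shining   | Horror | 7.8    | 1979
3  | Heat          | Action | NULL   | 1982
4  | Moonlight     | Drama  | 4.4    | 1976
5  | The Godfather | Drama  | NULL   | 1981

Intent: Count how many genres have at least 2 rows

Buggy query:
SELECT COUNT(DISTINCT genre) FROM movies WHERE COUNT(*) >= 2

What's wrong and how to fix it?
Bug: WHERE filters individual rows, not groups, so a group-level COUNT is invalid there

Fix: Use a subquery that GROUPs and filters with HAVING, then count its rows

Corrected query:
SELECT COUNT(*) FROM (SELECT genre FROM movies GROUP BY genre HAVING COUNT(*) >= 2)

Result:
COUNT(*)
--------
1       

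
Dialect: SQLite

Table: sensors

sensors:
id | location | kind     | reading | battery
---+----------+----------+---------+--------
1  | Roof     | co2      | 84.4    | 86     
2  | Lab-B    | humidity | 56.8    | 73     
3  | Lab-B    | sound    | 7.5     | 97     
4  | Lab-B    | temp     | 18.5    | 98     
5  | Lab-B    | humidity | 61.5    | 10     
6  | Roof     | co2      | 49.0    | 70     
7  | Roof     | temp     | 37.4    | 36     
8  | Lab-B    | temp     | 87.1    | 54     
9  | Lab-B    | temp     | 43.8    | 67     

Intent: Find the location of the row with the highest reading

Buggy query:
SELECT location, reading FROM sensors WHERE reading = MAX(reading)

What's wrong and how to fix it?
Bug: WHERE is evaluated per row; an aggregate over the whole table isn't defined there

Fix: Wrap MAX in a scalar subquery so WHERE compares against a single value

Corrected query:
SELECT location, reading FROM sensors WHERE reading = (SELECT MAX(reading) FROM sensors)

Result:
location | reading
---------+--------
Lab-B    | 87.1   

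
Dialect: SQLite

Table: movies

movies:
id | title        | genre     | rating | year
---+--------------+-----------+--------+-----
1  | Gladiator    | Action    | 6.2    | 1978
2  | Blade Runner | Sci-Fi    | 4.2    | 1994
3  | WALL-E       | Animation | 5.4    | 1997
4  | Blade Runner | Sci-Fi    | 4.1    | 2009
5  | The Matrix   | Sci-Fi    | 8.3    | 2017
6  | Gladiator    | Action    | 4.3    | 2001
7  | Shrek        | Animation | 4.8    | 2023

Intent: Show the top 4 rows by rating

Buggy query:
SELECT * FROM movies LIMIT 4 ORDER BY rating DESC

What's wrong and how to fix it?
Bug: LIMIT must come after ORDER BY

Fix: Sort with ORDER BY, then apply LIMIT

Corrected query:
SELECT * FROM movies ORDER BY rating DESC LIMIT 4

Result:
id | title      | genre     | rating | year
---+------------+-----------+--------+-----
5  | The Matrix | Sci-Fi    | 8.3    | 2017
1  | Gladiator  | Action    | 6.2    | 1978
3  | WALL-E     | Animation | 5.4    | 1997
7  | Shrek      | Animation | 4.8    | 2023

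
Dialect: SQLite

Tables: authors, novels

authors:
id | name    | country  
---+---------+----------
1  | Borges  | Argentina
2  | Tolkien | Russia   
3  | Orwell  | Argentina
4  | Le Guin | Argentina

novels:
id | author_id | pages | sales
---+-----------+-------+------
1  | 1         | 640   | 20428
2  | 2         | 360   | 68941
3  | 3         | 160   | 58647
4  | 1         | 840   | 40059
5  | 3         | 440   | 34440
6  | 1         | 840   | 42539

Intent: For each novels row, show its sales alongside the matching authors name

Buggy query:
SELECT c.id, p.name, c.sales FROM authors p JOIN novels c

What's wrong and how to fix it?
Bug: JOIN with no ON clause produces a cartesian product; every novels row pairs with every authors row

Fix: Specify the join condition linking the foreign key to the parent id

Corrected query:
SELECT c.id, p.name, c.sales FROM authors p JOIN novels c ON c.author_id = p.id

Result:
id | name    | sales
---+---------+------
1  | Borges  | 20428
2  | Tolkien | 68941
3  | Orwell  | 58647
4  | Borges  | 40059
5  | Orwell  | 34440
6  | Borges  | 42539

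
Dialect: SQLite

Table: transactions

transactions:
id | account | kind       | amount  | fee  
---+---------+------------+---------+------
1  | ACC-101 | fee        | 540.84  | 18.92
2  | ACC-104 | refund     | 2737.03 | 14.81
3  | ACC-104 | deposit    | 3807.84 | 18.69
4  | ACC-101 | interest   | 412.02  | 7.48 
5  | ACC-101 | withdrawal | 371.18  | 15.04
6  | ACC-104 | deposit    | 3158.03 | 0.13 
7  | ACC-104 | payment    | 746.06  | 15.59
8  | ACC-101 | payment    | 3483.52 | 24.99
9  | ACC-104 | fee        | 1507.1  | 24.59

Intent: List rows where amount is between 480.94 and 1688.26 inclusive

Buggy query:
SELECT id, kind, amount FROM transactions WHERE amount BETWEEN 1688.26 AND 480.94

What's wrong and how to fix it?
Bug: The bounds are reversed; BETWEEN a AND b requires a <= b to match anything

Fix: Swap the bounds so the smaller value comes first

Corrected query:
SELECT id, kind, amount FROM transactions WHERE amount BETWEEN 480.94 AND 1688.26

Result:
id | kind    | amount
---+---------+-------
1  | fee     | 540.84
7  | payment | 746.06
9  | fee     | 1507.1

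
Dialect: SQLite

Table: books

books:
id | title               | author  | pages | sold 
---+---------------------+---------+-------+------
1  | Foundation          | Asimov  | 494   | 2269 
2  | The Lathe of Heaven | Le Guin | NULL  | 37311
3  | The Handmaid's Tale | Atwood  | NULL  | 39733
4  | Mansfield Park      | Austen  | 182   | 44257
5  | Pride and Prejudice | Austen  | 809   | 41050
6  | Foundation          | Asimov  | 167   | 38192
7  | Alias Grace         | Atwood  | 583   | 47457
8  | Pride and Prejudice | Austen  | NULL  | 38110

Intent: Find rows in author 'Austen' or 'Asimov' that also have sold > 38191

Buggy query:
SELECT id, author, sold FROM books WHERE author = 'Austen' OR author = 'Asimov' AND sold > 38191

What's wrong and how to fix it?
Bug: Without parentheses, AND is evaluated before OR, so the sold filter only applies to the 'Asimov' branch

Fix: Add parentheses around the OR so the AND applies to both alternatives

Corrected query:
SELECT id, author, sold FROM books WHERE (author = 'Austen' OR author = 'Asimov') AND sold > 38191

Result:
id | author | sold 
---+--------+------
4  | Austen | 44257
5  | Austen | 41050
6  | Asimov | 38192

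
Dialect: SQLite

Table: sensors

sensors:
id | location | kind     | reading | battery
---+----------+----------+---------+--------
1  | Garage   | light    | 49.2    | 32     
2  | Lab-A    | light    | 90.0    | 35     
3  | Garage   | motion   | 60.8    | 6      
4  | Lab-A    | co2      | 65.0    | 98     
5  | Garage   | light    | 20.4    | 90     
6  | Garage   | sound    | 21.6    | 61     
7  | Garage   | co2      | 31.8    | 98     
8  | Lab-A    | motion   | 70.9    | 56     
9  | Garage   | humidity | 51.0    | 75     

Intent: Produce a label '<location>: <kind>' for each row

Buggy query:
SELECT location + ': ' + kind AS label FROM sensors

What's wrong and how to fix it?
Bug: '+' is numeric addition; on text columns SQLite converts them to 0 instead of concatenating

Fix: Use the || operator for string concatenation

Corrected query:
SELECT location || ': ' || kind AS label FROM sensors

Result:
label           
----------------
Garage: light   
Lab-A: light    
Garage: motion  
Lab-A: co2      
Garage: light   
Garage: sound   
Garage: co2     
Lab-A: motion   
Garage: humidity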